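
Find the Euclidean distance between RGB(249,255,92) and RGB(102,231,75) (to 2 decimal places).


d = √[(R₁-R₂)² + (G₁-G₂)² + (B₁-B₂)²]
d = √[(249-102)² + (255-231)² + (92-75)²]
d = √[21609 + 576 + 289]
d = √22474
d ≈ 149.91


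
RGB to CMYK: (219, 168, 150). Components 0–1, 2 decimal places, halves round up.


R'=219/255≈0.8588, G'=168/255≈0.6588, B'=150/255≈0.5882
K = 1 - max(R',G',B') = 1 - 219/255 = 36/255 = 0.14117… → 0.14
(1-R'-K)/(1-K) simplifies to (max-R)/max with max = 219:
C = (219-219)/219 = 0/219 = 0 → 0.00
M = (219-168)/219 = 51/219 = 0.23287… → 0.23
Y = (219-150)/219 = 69/219 = 0.31506… → 0.32
= CMYK(0.00, 0.23, 0.32, 0.14)


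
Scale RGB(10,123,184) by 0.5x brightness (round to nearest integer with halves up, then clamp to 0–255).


Multiply each channel by 0.5, round half up, clamp to [0, 255]
R: 10×0.5 = 5
G: 123×0.5 = 61.5 → round → 62
B: 184×0.5 = 92
= RGB(5, 62, 92)


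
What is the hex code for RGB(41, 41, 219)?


R = 41 → 29 (hex)
G = 41 → 29 (hex)
B = 219 → DB (hex)
Hex = #2929DB


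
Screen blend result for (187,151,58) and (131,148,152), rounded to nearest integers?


Screen: C = 255 - (255-A)×(255-B)/255, rounded to nearest integer
R: 255 - (255-187)×(255-131)/255 = 255 - 8432/255 ≈ 255 - 33.067 = 221.933 → 222
G: 255 - (255-151)×(255-148)/255 = 255 - 11128/255 ≈ 255 - 43.639 = 211.361 → 211
B: 255 - (255-58)×(255-152)/255 = 255 - 20291/255 ≈ 255 - 79.573 = 175.427 → 175
= RGB(222, 211, 175)


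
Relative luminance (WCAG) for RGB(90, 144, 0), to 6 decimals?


Linearize each channel (sRGB transfer function): c = v/255; c_lin = c/12.92 if c ≤ 0.04045, else ((c+0.055)/1.055)^2.4
  R: 90/255 ≈ 0.352941 > 0.04045 → ((0.352941+0.055)/1.055)^2.4 ≈ 0.102242
  G: 144/255 ≈ 0.564706 > 0.04045 → ((0.564706+0.055)/1.055)^2.4 ≈ 0.278894
  B: 0/255 ≈ 0.000000 ≤ 0.04045 → 0.000000/12.92 ≈ 0.000000
R_lin = 0.102242, G_lin = 0.278894, B_lin = 0.000000
L = 0.2126×R + 0.7152×G + 0.0722×B
L = 0.2126×0.102242 + 0.7152×0.278894 + 0.0722×0.000000
L ≈ 0.221202


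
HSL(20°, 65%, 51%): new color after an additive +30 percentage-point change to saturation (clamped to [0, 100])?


Original S = 65%
Adjustment = +30 percentage points
New S = 65 + (30) = 95
Clamp to [0, 100] → 95
= HSL(20°, 95%, 51%)


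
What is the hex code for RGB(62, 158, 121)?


R = 62 → 3E (hex)
G = 158 → 9E (hex)
B = 121 → 79 (hex)
Hex = #3E9E79


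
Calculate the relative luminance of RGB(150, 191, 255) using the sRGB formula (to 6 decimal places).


Linearize each channel (sRGB transfer function): c = v/255; c_lin = c/12.92 if c ≤ 0.04045, else ((c+0.055)/1.055)^2.4
  R: 150/255 ≈ 0.588235 > 0.04045 → ((0.588235+0.055)/1.055)^2.4 ≈ 0.304987
  G: 191/255 ≈ 0.749020 > 0.04045 → ((0.749020+0.055)/1.055)^2.4 ≈ 0.520996
  B: 255/255 ≈ 1.000000 > 0.04045 → ((1.000000+0.055)/1.055)^2.4 ≈ 1.000000
R_lin = 0.304987, G_lin = 0.520996, B_lin = 1.000000
L = 0.2126×R + 0.7152×G + 0.0722×B
L = 0.2126×0.304987 + 0.7152×0.520996 + 0.0722×1.000000
L ≈ 0.509656


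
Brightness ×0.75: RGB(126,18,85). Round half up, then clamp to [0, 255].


Multiply each channel by 0.75, round half up, clamp to [0, 255]
R: 126×0.75 = 94.5 → round → 95
G: 18×0.75 = 13.5 → round → 14
B: 85×0.75 = 63.75 → round → 64
= RGB(95, 14, 64)


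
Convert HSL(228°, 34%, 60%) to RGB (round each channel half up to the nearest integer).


H=228°, S=0.34, L=0.60
C = (1-|2L-1|)×S = (1-|0.20|)×0.34 = 0.272
H' = H/60 = 228/60 ≈ 3.8000; X = C×(1-|H' mod 2 - 1|) = 0.0544
m = L - C/2 = 0.60 - 0.136 = 0.464
Sector ⌊H'⌋ = 3 → (R',G',B') = (0.0, 0.0544, 0.272)
RGB = ((R'+m)×255, (G'+m)×255, (B'+m)×255) = (118.32, 132.192, 187.68)
Round half up → RGB(118, 132, 188)


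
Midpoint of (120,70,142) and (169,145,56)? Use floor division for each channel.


Midpoint: each channel = ⌊(C₁+C₂)/2⌋
R: ⌊(120+169)/2⌋ = 144
G: ⌊(70+145)/2⌋ = 107
B: ⌊(142+56)/2⌋ = 99
= RGB(144, 107, 99)


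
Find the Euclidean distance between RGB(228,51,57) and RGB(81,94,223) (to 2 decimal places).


d = √[(R₁-R₂)² + (G₁-G₂)² + (B₁-B₂)²]
d = √[(228-81)² + (51-94)² + (57-223)²]
d = √[21609 + 1849 + 27556]
d = √51014
d ≈ 225.86


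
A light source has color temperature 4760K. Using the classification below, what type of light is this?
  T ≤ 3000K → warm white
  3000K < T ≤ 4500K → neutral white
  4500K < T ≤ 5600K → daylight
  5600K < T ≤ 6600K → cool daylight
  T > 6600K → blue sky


Temperature: 4760K
4500K < 4760K ≤ 5600K → daylight
Classification: daylight


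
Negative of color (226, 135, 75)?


Invert: (255-R, 255-G, 255-B)
R: 255-226 = 29
G: 255-135 = 120
B: 255-75 = 180
= RGB(29, 120, 180)


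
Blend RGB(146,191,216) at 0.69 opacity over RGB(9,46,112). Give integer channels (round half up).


C = α×F + (1-α)×B, with 1-α = 0.31
R: 0.69×146 + 0.31×9 = 100.74 + 2.79 = 103.53 → 104
G: 0.69×191 + 0.31×46 = 131.79 + 14.26 = 146.05 → 146
B: 0.69×216 + 0.31×112 = 149.04 + 34.72 = 183.76 → 184
= RGB(104, 146, 184)


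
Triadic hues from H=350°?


Triadic: equally spaced at 120° intervals
H1 = 350°
H2 = (350 + 120) mod 360 = 110°
H3 = (350 + 240) mod 360 = 230°
Triadic = 350°, 110°, 230°


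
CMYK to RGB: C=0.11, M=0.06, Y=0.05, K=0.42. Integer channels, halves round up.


R = 255 × (1-C) × (1-K) = 255 × 0.89 × 0.58 = 131.631 → 132
G = 255 × (1-M) × (1-K) = 255 × 0.94 × 0.58 = 139.026 → 139
B = 255 × (1-Y) × (1-K) = 255 × 0.95 × 0.58 = 140.505 → 141
= RGB(132, 139, 141)


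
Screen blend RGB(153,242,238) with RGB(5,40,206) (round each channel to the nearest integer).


Screen: C = 255 - (255-A)×(255-B)/255, rounded to nearest integer
R: 255 - (255-153)×(255-5)/255 = 255 - 25500/255 ≈ 255 - 100.000 = 155.000 → 155
G: 255 - (255-242)×(255-40)/255 = 255 - 2795/255 ≈ 255 - 10.961 = 244.039 → 244
B: 255 - (255-238)×(255-206)/255 = 255 - 833/255 ≈ 255 - 3.267 = 251.733 → 252
= RGB(155, 244, 252)


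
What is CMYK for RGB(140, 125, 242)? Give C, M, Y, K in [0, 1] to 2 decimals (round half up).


R'=140/255≈0.5490, G'=125/255≈0.4902, B'=242/255≈0.9490
K = 1 - max(R',G',B') = 1 - 242/255 = 13/255 = 0.05098… → 0.05
(1-R'-K)/(1-K) simplifies to (max-R)/max with max = 242:
C = (242-140)/242 = 102/242 = 0.42148… → 0.42
M = (242-125)/242 = 117/242 = 0.48347… → 0.48
Y = (242-242)/242 = 0/242 = 0 → 0.00
= CMYK(0.42, 0.48, 0.00, 0.05)


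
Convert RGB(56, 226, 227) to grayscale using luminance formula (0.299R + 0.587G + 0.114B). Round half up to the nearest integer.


Gray = 0.299×R + 0.587×G + 0.114×B
Gray = 0.299×56 + 0.587×226 + 0.114×227
Gray = 16.744 + 132.662 + 25.878
Gray = 175.284 → round half up → 175
Gray = 175


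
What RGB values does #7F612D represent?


7F → 127 (R)
61 → 97 (G)
2D → 45 (B)
= RGB(127, 97, 45)


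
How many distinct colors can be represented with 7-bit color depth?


Colors = 2^bits = 2^7
= 128 colors


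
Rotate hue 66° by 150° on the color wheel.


New hue = (H + rotation) mod 360
New hue = (66 + 150) mod 360
= 216 mod 360
= 216°


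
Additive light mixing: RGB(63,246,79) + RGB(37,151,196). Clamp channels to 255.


Additive: each channel = min(255, C₁+C₂)
R: 63+37 = 100 → 100
G: 246+151 = 397 → 255
B: 79+196 = 275 → 255
= RGB(100, 255, 255)


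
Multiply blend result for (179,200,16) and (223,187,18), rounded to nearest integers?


Multiply: C = A×B/255, rounded to nearest integer
R: 179×223/255 = 39917/255 ≈ 156.537 → 157
G: 200×187/255 = 37400/255 ≈ 146.667 → 147
B: 16×18/255 = 288/255 ≈ 1.129 → 1
= RGB(157, 147, 1)


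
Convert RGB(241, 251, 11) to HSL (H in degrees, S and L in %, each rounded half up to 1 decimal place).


Normalize: R'=241/255≈0.9451, G'=251/255≈0.9843, B'=11/255≈0.0431
Max=251/255, Min=11/255, Δ=Max-Min=240/255
L = (Max+Min)/2 = (251+11)/510 = 262/510 = 0.51372… → L = 51.4%
L > 0.5 → S = Δ/(2-Max-Min) = 240/(510-251-11) = 240/248 = 0.96774… → S = 96.8%
(the 1/255 factors cancel in S and H, so raw channel differences can be used)
Max is G' → H = 60 × ((B-R)/Δ + 2) = 60 × ((11-241)/240 + 2)
  -230/240 + 2 = -0.9583… + 2 = 1.0416…
  H = 60 × 1.0416… = 62.5° → H = 62.5°
= HSL(62.5°, 96.8%, 51.4%)


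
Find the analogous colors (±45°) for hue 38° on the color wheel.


Base hue: 38°
Left analog: (38 - 45) mod 360 = 353°
Right analog: (38 + 45) mod 360 = 83°
Analogous hues = 353° and 83°


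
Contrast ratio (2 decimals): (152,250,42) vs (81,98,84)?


Linearize each sRGB channel c=v/255: c/12.92 if c ≤ 0.04045 else ((c+0.055)/1.055)^2.4
L = 0.2126×R_lin + 0.7152×G_lin + 0.0722×B_lin
Color 1 (152,250,42):
  R=152: 152/255≈0.5961 > 0.04045 → ((0.5961+0.055)/1.055)^2.4 ≈ 0.31399
  G=250: 250/255≈0.9804 > 0.04045 → ((0.9804+0.055)/1.055)^2.4 ≈ 0.95597
  B=42: 42/255≈0.1647 > 0.04045 → ((0.1647+0.055)/1.055)^2.4 ≈ 0.02315
  L1 = 0.2126×0.31399 + 0.7152×0.95597 + 0.0722×0.02315 ≈ 0.75214
Color 2 (81,98,84):
  R=81: 81/255≈0.3176 > 0.04045 → ((0.3176+0.055)/1.055)^2.4 ≈ 0.08228
  G=98: 98/255≈0.3843 > 0.04045 → ((0.3843+0.055)/1.055)^2.4 ≈ 0.12214
  B=84: 84/255≈0.3294 > 0.04045 → ((0.3294+0.055)/1.055)^2.4 ≈ 0.08866
  L2 = 0.2126×0.08228 + 0.7152×0.12214 + 0.0722×0.08866 ≈ 0.11125
Lighter = 0.75214, Darker = 0.11125
Ratio = (L_lighter + 0.05) / (L_darker + 0.05)
Ratio = (0.75214 + 0.05) / (0.11125 + 0.05) = 0.80214 / 0.16125 ≈ 4.9746
Ratio ≈ 4.97:1


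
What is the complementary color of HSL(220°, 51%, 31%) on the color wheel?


Complement = opposite side of color wheel = hue + 180°
H' = (220 + 180) mod 360 = 40°
S and L unchanged.
= HSL(40°, 51%, 31%)


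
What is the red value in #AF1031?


Color: #AF1031
R = AF = 175
G = 10 = 16
B = 31 = 49
Red = 175


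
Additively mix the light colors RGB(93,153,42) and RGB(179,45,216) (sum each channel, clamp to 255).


Additive: each channel = min(255, C₁+C₂)
R: 93+179 = 272 → 255
G: 153+45 = 198 → 198
B: 42+216 = 258 → 255
= RGB(255, 198, 255)


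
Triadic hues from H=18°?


Triadic: equally spaced at 120° intervals
H1 = 18°
H2 = (18 + 120) mod 360 = 138°
H3 = (18 + 240) mod 360 = 258°
Triadic = 18°, 138°, 258°


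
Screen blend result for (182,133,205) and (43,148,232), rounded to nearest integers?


Screen: C = 255 - (255-A)×(255-B)/255, rounded to nearest integer
R: 255 - (255-182)×(255-43)/255 = 255 - 15476/255 ≈ 255 - 60.690 = 194.310 → 194
G: 255 - (255-133)×(255-148)/255 = 255 - 13054/255 ≈ 255 - 51.192 = 203.808 → 204
B: 255 - (255-205)×(255-232)/255 = 255 - 1150/255 ≈ 255 - 4.510 = 250.490 → 250
= RGB(194, 204, 250)


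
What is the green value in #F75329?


Color: #F75329
R = F7 = 247
G = 53 = 83
B = 29 = 41
Green = 83


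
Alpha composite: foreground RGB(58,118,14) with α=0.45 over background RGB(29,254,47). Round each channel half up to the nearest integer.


C = α×F + (1-α)×B, with 1-α = 0.55
R: 0.45×58 + 0.55×29 = 26.10 + 15.95 = 42.05 → 42
G: 0.45×118 + 0.55×254 = 53.10 + 139.70 = 192.80 → 193
B: 0.45×14 + 0.55×47 = 6.30 + 25.85 = 32.15 → 32
= RGB(42, 193, 32)


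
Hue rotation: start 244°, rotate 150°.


New hue = (H + rotation) mod 360
New hue = (244 + 150) mod 360
= 394 mod 360
= 34°


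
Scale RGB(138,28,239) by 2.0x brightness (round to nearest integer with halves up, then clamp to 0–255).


Multiply each channel by 2.0, round half up, clamp to [0, 255]
R: 138×2.0 = 276 → clamp → 255
G: 28×2.0 = 56
B: 239×2.0 = 478 → clamp → 255
= RGB(255, 56, 255)


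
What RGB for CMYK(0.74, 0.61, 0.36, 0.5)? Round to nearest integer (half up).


R = 255 × (1-C) × (1-K) = 255 × 0.26 × 0.50 = 33.15 → 33
G = 255 × (1-M) × (1-K) = 255 × 0.39 × 0.50 = 49.725 → 50
B = 255 × (1-Y) × (1-K) = 255 × 0.64 × 0.50 = 81.6 → 82
= RGB(33, 50, 82)


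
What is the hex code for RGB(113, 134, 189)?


R = 113 → 71 (hex)
G = 134 → 86 (hex)
B = 189 → BD (hex)
Hex = #7186BD


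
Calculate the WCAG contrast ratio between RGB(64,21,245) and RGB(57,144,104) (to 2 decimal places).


Linearize each sRGB channel c=v/255: c/12.92 if c ≤ 0.04045 else ((c+0.055)/1.055)^2.4
L = 0.2126×R_lin + 0.7152×G_lin + 0.0722×B_lin
Color 1 (64,21,245):
  R=64: 64/255≈0.2510 > 0.04045 → ((0.2510+0.055)/1.055)^2.4 ≈ 0.05127
  G=21: 21/255≈0.0824 > 0.04045 → ((0.0824+0.055)/1.055)^2.4 ≈ 0.00750
  B=245: 245/255≈0.9608 > 0.04045 → ((0.9608+0.055)/1.055)^2.4 ≈ 0.91310
  L1 = 0.2126×0.05127 + 0.7152×0.00750 + 0.0722×0.91310 ≈ 0.08219
Color 2 (57,144,104):
  R=57: 57/255≈0.2235 > 0.04045 → ((0.2235+0.055)/1.055)^2.4 ≈ 0.04092
  G=144: 144/255≈0.5647 > 0.04045 → ((0.5647+0.055)/1.055)^2.4 ≈ 0.27889
  B=104: 104/255≈0.4078 > 0.04045 → ((0.4078+0.055)/1.055)^2.4 ≈ 0.13843
  L2 = 0.2126×0.04092 + 0.7152×0.27889 + 0.0722×0.13843 ≈ 0.21816
Lighter = 0.21816, Darker = 0.08219
Ratio = (L_lighter + 0.05) / (L_darker + 0.05)
Ratio = (0.21816 + 0.05) / (0.08219 + 0.05) = 0.26816 / 0.13219 ≈ 2.0286
Ratio ≈ 2.03:1


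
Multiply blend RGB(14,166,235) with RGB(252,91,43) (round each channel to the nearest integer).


Multiply: C = A×B/255, rounded to nearest integer
R: 14×252/255 = 3528/255 ≈ 13.835 → 14
G: 166×91/255 = 15106/255 ≈ 59.239 → 59
B: 235×43/255 = 10105/255 ≈ 39.627 → 40
= RGB(14, 59, 40)


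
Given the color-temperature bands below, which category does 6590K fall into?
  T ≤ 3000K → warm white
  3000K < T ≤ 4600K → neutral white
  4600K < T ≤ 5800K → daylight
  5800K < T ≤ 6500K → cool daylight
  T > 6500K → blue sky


Temperature: 6590K
6590K > 6500K → blue sky
Classification: blue sky


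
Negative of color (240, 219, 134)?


Invert: (255-R, 255-G, 255-B)
R: 255-240 = 15
G: 255-219 = 36
B: 255-134 = 121
= RGB(15, 36, 121)


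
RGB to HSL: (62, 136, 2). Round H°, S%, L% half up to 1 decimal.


Normalize: R'=62/255≈0.2431, G'=136/255≈0.5333, B'=2/255≈0.0078
Max=136/255, Min=2/255, Δ=Max-Min=134/255
L = (Max+Min)/2 = (136+2)/510 = 138/510 = 0.27058… → L = 27.1%
L ≤ 0.5 → S = Δ/(Max+Min) = 134/(136+2) = 134/138 = 0.97101… → S = 97.1%
(the 1/255 factors cancel in S and H, so raw channel differences can be used)
Max is G' → H = 60 × ((B-R)/Δ + 2) = 60 × ((2-62)/134 + 2)
  -60/134 + 2 = -0.4477… + 2 = 1.5522…
  H = 60 × 1.5522… = 93.134…° → H = 93.1°
= HSL(93.1°, 97.1%, 27.1%)


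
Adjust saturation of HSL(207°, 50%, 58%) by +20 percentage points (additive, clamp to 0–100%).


Original S = 50%
Adjustment = +20 percentage points
New S = 50 + (20) = 70
Clamp to [0, 100] → 70
= HSL(207°, 70%, 58%)


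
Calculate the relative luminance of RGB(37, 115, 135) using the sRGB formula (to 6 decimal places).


Linearize each channel (sRGB transfer function): c = v/255; c_lin = c/12.92 if c ≤ 0.04045, else ((c+0.055)/1.055)^2.4
  R: 37/255 ≈ 0.145098 > 0.04045 → ((0.145098+0.055)/1.055)^2.4 ≈ 0.018500
  G: 115/255 ≈ 0.450980 > 0.04045 → ((0.450980+0.055)/1.055)^2.4 ≈ 0.171441
  B: 135/255 ≈ 0.529412 > 0.04045 → ((0.529412+0.055)/1.055)^2.4 ≈ 0.242281
R_lin = 0.018500, G_lin = 0.171441, B_lin = 0.242281
L = 0.2126×R + 0.7152×G + 0.0722×B
L = 0.2126×0.018500 + 0.7152×0.171441 + 0.0722×0.242281
L ≈ 0.144041


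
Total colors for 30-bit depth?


Colors = 2^bits = 2^30
= 1,073,741,824 colors


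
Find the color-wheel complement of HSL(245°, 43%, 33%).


Complement = opposite side of color wheel = hue + 180°
H' = (245 + 180) mod 360 = 65°
S and L unchanged.
= HSL(65°, 43%, 33%)


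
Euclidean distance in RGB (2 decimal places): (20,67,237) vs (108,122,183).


d = √[(R₁-R₂)² + (G₁-G₂)² + (B₁-B₂)²]
d = √[(20-108)² + (67-122)² + (237-183)²]
d = √[7744 + 3025 + 2916]
d = √13685
d ≈ 116.98


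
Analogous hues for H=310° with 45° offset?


Base hue: 310°
Left analog: (310 - 45) mod 360 = 265°
Right analog: (310 + 45) mod 360 = 355°
Analogous hues = 265° and 355°


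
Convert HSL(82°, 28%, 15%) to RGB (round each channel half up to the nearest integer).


H=82°, S=0.28, L=0.15
C = (1-|2L-1|)×S = (1-|-0.70|)×0.28 = 0.084
H' = H/60 = 82/60 ≈ 1.3667; X = C×(1-|H' mod 2 - 1|) = 0.0532
m = L - C/2 = 0.15 - 0.042 = 0.108
Sector ⌊H'⌋ = 1 → (R',G',B') = (0.0532, 0.084, 0.0)
RGB = ((R'+m)×255, (G'+m)×255, (B'+m)×255) = (41.106, 48.96, 27.54)
Round half up → RGB(41, 49, 28)


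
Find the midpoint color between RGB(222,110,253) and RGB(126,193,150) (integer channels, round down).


Midpoint: each channel = ⌊(C₁+C₂)/2⌋
R: ⌊(222+126)/2⌋ = 174
G: ⌊(110+193)/2⌋ = 151
B: ⌊(253+150)/2⌋ = 201
= RGB(174, 151, 201)


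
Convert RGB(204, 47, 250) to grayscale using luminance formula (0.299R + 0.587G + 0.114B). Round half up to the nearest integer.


Gray = 0.299×R + 0.587×G + 0.114×B
Gray = 0.299×204 + 0.587×47 + 0.114×250
Gray = 60.996 + 27.589 + 28.500
Gray = 117.085 → round half up → 117
Gray = 117


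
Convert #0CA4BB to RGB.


0C → 12 (R)
A4 → 164 (G)
BB → 187 (B)
= RGB(12, 164, 187)


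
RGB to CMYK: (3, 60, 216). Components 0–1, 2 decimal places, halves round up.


R'=3/255≈0.0118, G'=60/255≈0.2353, B'=216/255≈0.8471
K = 1 - max(R',G',B') = 1 - 216/255 = 39/255 = 0.15294… → 0.15
(1-R'-K)/(1-K) simplifies to (max-R)/max with max = 216:
C = (216-3)/216 = 213/216 = 0.98611… → 0.99
M = (216-60)/216 = 156/216 = 0.72222… → 0.72
Y = (216-216)/216 = 0/216 = 0 → 0.00
= CMYK(0.99, 0.72, 0.00, 0.15)


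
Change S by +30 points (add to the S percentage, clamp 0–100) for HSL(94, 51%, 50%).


Original S = 51%
Adjustment = +30 percentage points
New S = 51 + (30) = 81
Clamp to [0, 100] → 81
= HSL(94°, 81%, 50%)


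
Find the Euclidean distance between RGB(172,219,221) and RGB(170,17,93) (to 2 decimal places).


d = √[(R₁-R₂)² + (G₁-G₂)² + (B₁-B₂)²]
d = √[(172-170)² + (219-17)² + (221-93)²]
d = √[4 + 40804 + 16384]
d = √57192
d ≈ 239.15


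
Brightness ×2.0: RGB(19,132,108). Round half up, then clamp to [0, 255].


Multiply each channel by 2.0, round half up, clamp to [0, 255]
R: 19×2.0 = 38
G: 132×2.0 = 264 → clamp → 255
B: 108×2.0 = 216
= RGB(38, 255, 216)


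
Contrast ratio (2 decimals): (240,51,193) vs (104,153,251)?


Linearize each sRGB channel c=v/255: c/12.92 if c ≤ 0.04045 else ((c+0.055)/1.055)^2.4
L = 0.2126×R_lin + 0.7152×G_lin + 0.0722×B_lin
Color 1 (240,51,193):
  R=240: 240/255≈0.9412 > 0.04045 → ((0.9412+0.055)/1.055)^2.4 ≈ 0.87137
  G=51: 51/255≈0.2000 > 0.04045 → ((0.2000+0.055)/1.055)^2.4 ≈ 0.03310
  B=193: 193/255≈0.7569 > 0.04045 → ((0.7569+0.055)/1.055)^2.4 ≈ 0.53328
  L1 = 0.2126×0.87137 + 0.7152×0.03310 + 0.0722×0.53328 ≈ 0.24743
Color 2 (104,153,251):
  R=104: 104/255≈0.4078 > 0.04045 → ((0.4078+0.055)/1.055)^2.4 ≈ 0.13843
  G=153: 153/255≈0.6000 > 0.04045 → ((0.6000+0.055)/1.055)^2.4 ≈ 0.31855
  B=251: 251/255≈0.9843 > 0.04045 → ((0.9843+0.055)/1.055)^2.4 ≈ 0.96469
  L2 = 0.2126×0.13843 + 0.7152×0.31855 + 0.0722×0.96469 ≈ 0.32691
Lighter = 0.32691, Darker = 0.24743
Ratio = (L_lighter + 0.05) / (L_darker + 0.05)
Ratio = (0.32691 + 0.05) / (0.24743 + 0.05) = 0.37691 / 0.29743 ≈ 1.2672
Ratio ≈ 1.27:1


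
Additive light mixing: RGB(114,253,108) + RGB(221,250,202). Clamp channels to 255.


Additive: each channel = min(255, C₁+C₂)
R: 114+221 = 335 → 255
G: 253+250 = 503 → 255
B: 108+202 = 310 → 255
= RGB(255, 255, 255)


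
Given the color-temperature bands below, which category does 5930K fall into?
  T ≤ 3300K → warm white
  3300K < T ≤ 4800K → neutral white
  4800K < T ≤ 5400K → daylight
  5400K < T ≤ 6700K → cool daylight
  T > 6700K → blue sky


Temperature: 5930K
5400K < 5930K ≤ 6700K → cool daylight
Classification: cool daylight


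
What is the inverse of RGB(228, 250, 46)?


Invert: (255-R, 255-G, 255-B)
R: 255-228 = 27
G: 255-250 = 5
B: 255-46 = 209
= RGB(27, 5, 209)


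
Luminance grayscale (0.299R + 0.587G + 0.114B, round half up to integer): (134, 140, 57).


Gray = 0.299×R + 0.587×G + 0.114×B
Gray = 0.299×134 + 0.587×140 + 0.114×57
Gray = 40.066 + 82.180 + 6.498
Gray = 128.744 → round half up → 129
Gray = 129


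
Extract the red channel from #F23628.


Color: #F23628
R = F2 = 242
G = 36 = 54
B = 28 = 40
Red = 242


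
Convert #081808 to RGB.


08 → 8 (R)
18 → 24 (G)
08 → 8 (B)
= RGB(8, 24, 8)


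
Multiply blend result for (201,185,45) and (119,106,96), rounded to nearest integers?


Multiply: C = A×B/255, rounded to nearest integer
R: 201×119/255 = 23919/255 ≈ 93.800 → 94
G: 185×106/255 = 19610/255 ≈ 76.902 → 77
B: 45×96/255 = 4320/255 ≈ 16.941 → 17
= RGB(94, 77, 17)


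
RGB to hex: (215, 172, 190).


R = 215 → D7 (hex)
G = 172 → AC (hex)
B = 190 → BE (hex)
Hex = #D7ACBE


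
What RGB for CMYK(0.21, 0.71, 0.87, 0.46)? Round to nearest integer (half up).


R = 255 × (1-C) × (1-K) = 255 × 0.79 × 0.54 = 108.783 → 109
G = 255 × (1-M) × (1-K) = 255 × 0.29 × 0.54 = 39.933 → 40
B = 255 × (1-Y) × (1-K) = 255 × 0.13 × 0.54 = 17.901 → 18
= RGB(109, 40, 18)


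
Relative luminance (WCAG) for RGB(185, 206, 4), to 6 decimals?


Linearize each channel (sRGB transfer function): c = v/255; c_lin = c/12.92 if c ≤ 0.04045, else ((c+0.055)/1.055)^2.4
  R: 185/255 ≈ 0.725490 > 0.04045 → ((0.725490+0.055)/1.055)^2.4 ≈ 0.485150
  G: 206/255 ≈ 0.807843 > 0.04045 → ((0.807843+0.055)/1.055)^2.4 ≈ 0.617207
  B: 4/255 ≈ 0.015686 ≤ 0.04045 → 0.015686/12.92 ≈ 0.001214
R_lin = 0.485150, G_lin = 0.617207, B_lin = 0.001214
L = 0.2126×R + 0.7152×G + 0.0722×B
L = 0.2126×0.485150 + 0.7152×0.617207 + 0.0722×0.001214
L ≈ 0.544657


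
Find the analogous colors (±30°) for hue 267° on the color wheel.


Base hue: 267°
Left analog: (267 - 30) mod 360 = 237°
Right analog: (267 + 30) mod 360 = 297°
Analogous hues = 237° and 297°


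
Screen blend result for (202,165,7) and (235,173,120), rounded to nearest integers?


Screen: C = 255 - (255-A)×(255-B)/255, rounded to nearest integer
R: 255 - (255-202)×(255-235)/255 = 255 - 1060/255 ≈ 255 - 4.157 = 250.843 → 251
G: 255 - (255-165)×(255-173)/255 = 255 - 7380/255 ≈ 255 - 28.941 = 226.059 → 226
B: 255 - (255-7)×(255-120)/255 = 255 - 33480/255 ≈ 255 - 131.294 = 123.706 → 124
= RGB(251, 226, 124)


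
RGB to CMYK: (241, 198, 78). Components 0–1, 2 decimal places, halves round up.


R'=241/255≈0.9451, G'=198/255≈0.7765, B'=78/255≈0.3059
K = 1 - max(R',G',B') = 1 - 241/255 = 14/255 = 0.05490… → 0.05
(1-R'-K)/(1-K) simplifies to (max-R)/max with max = 241:
C = (241-241)/241 = 0/241 = 0 → 0.00
M = (241-198)/241 = 43/241 = 0.17842… → 0.18
Y = (241-78)/241 = 163/241 = 0.67634… → 0.68
= CMYK(0.00, 0.18, 0.68, 0.05)


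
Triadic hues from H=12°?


Triadic: equally spaced at 120° intervals
H1 = 12°
H2 = (12 + 120) mod 360 = 132°
H3 = (12 + 240) mod 360 = 252°
Triadic = 12°, 132°, 252°


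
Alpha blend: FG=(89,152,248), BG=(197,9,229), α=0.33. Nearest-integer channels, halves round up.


C = α×F + (1-α)×B, with 1-α = 0.67
R: 0.33×89 + 0.67×197 = 29.37 + 131.99 = 161.36 → 161
G: 0.33×152 + 0.67×9 = 50.16 + 6.03 = 56.19 → 56
B: 0.33×248 + 0.67×229 = 81.84 + 153.43 = 235.27 → 235
= RGB(161, 56, 235)


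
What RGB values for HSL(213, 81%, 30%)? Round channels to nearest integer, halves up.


H=213°, S=0.81, L=0.30
C = (1-|2L-1|)×S = (1-|-0.40|)×0.81 = 0.486
H' = H/60 = 213/60 ≈ 3.5500; X = C×(1-|H' mod 2 - 1|) = 0.2187
m = L - C/2 = 0.30 - 0.243 = 0.057
Sector ⌊H'⌋ = 3 → (R',G',B') = (0.0, 0.2187, 0.486)
RGB = ((R'+m)×255, (G'+m)×255, (B'+m)×255) = (14.535, 70.3035, 138.465)
Round half up → RGB(15, 70, 138)


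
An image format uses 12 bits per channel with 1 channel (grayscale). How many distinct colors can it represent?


Total bits = 12 bits/channel × 1 channels = 12 bits
Distinct colors = 2^12
= 4,096 colors


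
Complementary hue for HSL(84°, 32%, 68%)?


Complement = opposite side of color wheel = hue + 180°
H' = (84 + 180) mod 360 = 264°
S and L unchanged.
= HSL(264°, 32%, 68%)


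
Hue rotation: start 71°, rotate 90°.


New hue = (H + rotation) mod 360
New hue = (71 + 90) mod 360
= 161 mod 360
= 161°


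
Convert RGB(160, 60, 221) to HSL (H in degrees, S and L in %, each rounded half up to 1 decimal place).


Normalize: R'=160/255≈0.6275, G'=60/255≈0.2353, B'=221/255≈0.8667
Max=221/255, Min=60/255, Δ=Max-Min=161/255
L = (Max+Min)/2 = (221+60)/510 = 281/510 = 0.55098… → L = 55.1%
L > 0.5 → S = Δ/(2-Max-Min) = 161/(510-221-60) = 161/229 = 0.70305… → S = 70.3%
(the 1/255 factors cancel in S and H, so raw channel differences can be used)
Max is B' → H = 60 × ((R-G)/Δ + 4) = 60 × ((160-60)/161 + 4)
  100/161 + 4 = 0.6211… + 4 = 4.6211…
  H = 60 × 4.6211… = 277.267…° → H = 277.3°
= HSL(277.3°, 70.3%, 55.1%)


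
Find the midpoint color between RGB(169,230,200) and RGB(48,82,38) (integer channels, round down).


Midpoint: each channel = ⌊(C₁+C₂)/2⌋
R: ⌊(169+48)/2⌋ = 108
G: ⌊(230+82)/2⌋ = 156
B: ⌊(200+38)/2⌋ = 119
= RGB(108, 156, 119)


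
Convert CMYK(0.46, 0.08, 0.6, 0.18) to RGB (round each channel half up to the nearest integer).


R = 255 × (1-C) × (1-K) = 255 × 0.54 × 0.82 = 112.914 → 113
G = 255 × (1-M) × (1-K) = 255 × 0.92 × 0.82 = 192.372 → 192
B = 255 × (1-Y) × (1-K) = 255 × 0.40 × 0.82 = 83.64 → 84
= RGB(113, 192, 84)


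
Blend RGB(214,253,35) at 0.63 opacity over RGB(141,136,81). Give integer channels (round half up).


C = α×F + (1-α)×B, with 1-α = 0.37
R: 0.63×214 + 0.37×141 = 134.82 + 52.17 = 186.99 → 187
G: 0.63×253 + 0.37×136 = 159.39 + 50.32 = 209.71 → 210
B: 0.63×35 + 0.37×81 = 22.05 + 29.97 = 52.02 → 52
= RGB(187, 210, 52)


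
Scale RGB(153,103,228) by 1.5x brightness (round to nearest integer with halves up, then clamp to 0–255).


Multiply each channel by 1.5, round half up, clamp to [0, 255]
R: 153×1.5 = 229.5 → round → 230
G: 103×1.5 = 154.5 → round → 155
B: 228×1.5 = 342 → clamp → 255
= RGB(230, 155, 255)


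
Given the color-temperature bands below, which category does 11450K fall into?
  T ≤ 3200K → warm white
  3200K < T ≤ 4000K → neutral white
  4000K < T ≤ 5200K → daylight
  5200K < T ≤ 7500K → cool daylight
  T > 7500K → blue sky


Temperature: 11450K
11450K > 7500K → blue sky
Classification: blue sky


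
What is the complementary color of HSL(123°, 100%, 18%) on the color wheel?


Complement = opposite side of color wheel = hue + 180°
H' = (123 + 180) mod 360 = 303°
S and L unchanged.
= HSL(303°, 100%, 18%)


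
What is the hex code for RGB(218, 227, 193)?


R = 218 → DA (hex)
G = 227 → E3 (hex)
B = 193 → C1 (hex)
Hex = #DAE3C1


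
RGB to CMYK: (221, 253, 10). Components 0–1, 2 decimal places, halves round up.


R'=221/255≈0.8667, G'=253/255≈0.9922, B'=10/255≈0.0392
K = 1 - max(R',G',B') = 1 - 253/255 = 2/255 = 0.00784… → 0.01
(1-R'-K)/(1-K) simplifies to (max-R)/max with max = 253:
C = (253-221)/253 = 32/253 = 0.12648… → 0.13
M = (253-253)/253 = 0/253 = 0 → 0.00
Y = (253-10)/253 = 243/253 = 0.96047… → 0.96
= CMYK(0.13, 0.00, 0.96, 0.01)


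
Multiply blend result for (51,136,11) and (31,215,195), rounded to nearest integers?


Multiply: C = A×B/255, rounded to nearest integer
R: 51×31/255 = 1581/255 ≈ 6.200 → 6
G: 136×215/255 = 29240/255 ≈ 114.667 → 115
B: 11×195/255 = 2145/255 ≈ 8.412 → 8
= RGB(6, 115, 8)


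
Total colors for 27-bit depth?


Colors = 2^bits = 2^27
= 134,217,728 colors


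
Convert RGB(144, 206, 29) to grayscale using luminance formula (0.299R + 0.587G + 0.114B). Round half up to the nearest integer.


Gray = 0.299×R + 0.587×G + 0.114×B
Gray = 0.299×144 + 0.587×206 + 0.114×29
Gray = 43.056 + 120.922 + 3.306
Gray = 167.284 → round half up → 167
Gray = 167


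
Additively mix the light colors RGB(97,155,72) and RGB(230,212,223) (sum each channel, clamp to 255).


Additive: each channel = min(255, C₁+C₂)
R: 97+230 = 327 → 255
G: 155+212 = 367 → 255
B: 72+223 = 295 → 255
= RGB(255, 255, 255)


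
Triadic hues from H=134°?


Triadic: equally spaced at 120° intervals
H1 = 134°
H2 = (134 + 120) mod 360 = 254°
H3 = (134 + 240) mod 360 = 14°
Triadic = 134°, 254°, 14°


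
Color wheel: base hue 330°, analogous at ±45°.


Base hue: 330°
Left analog: (330 - 45) mod 360 = 285°
Right analog: (330 + 45) mod 360 = 15°
Analogous hues = 285° and 15°


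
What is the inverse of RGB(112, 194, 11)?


Invert: (255-R, 255-G, 255-B)
R: 255-112 = 143
G: 255-194 = 61
B: 255-11 = 244
= RGB(143, 61, 244)


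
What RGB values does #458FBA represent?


45 → 69 (R)
8F → 143 (G)
BA → 186 (B)
= RGB(69, 143, 186)


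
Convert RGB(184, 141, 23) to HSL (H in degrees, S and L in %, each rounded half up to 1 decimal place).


Normalize: R'=184/255≈0.7216, G'=141/255≈0.5529, B'=23/255≈0.0902
Max=184/255, Min=23/255, Δ=Max-Min=161/255
L = (Max+Min)/2 = (184+23)/510 = 207/510 = 0.40588… → L = 40.6%
L ≤ 0.5 → S = Δ/(Max+Min) = 161/(184+23) = 161/207 = 0.77777… → S = 77.8%
(the 1/255 factors cancel in S and H, so raw channel differences can be used)
Max is R' → H = 60 × (((G-B)/Δ) mod 6) = 60 × (((141-23)/161) mod 6)
  118/161 = 0.7329…
  H = 60 × 0.7329… = 43.975…° → H = 44.0°
= HSL(44.0°, 77.8%, 40.6%)


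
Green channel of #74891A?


Color: #74891A
R = 74 = 116
G = 89 = 137
B = 1A = 26
Green = 137


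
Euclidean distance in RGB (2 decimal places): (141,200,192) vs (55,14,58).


d = √[(R₁-R₂)² + (G₁-G₂)² + (B₁-B₂)²]
d = √[(141-55)² + (200-14)² + (192-58)²]
d = √[7396 + 34596 + 17956]
d = √59948
d ≈ 244.84


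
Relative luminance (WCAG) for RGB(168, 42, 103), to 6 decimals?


Linearize each channel (sRGB transfer function): c = v/255; c_lin = c/12.92 if c ≤ 0.04045, else ((c+0.055)/1.055)^2.4
  R: 168/255 ≈ 0.658824 > 0.04045 → ((0.658824+0.055)/1.055)^2.4 ≈ 0.391572
  G: 42/255 ≈ 0.164706 > 0.04045 → ((0.164706+0.055)/1.055)^2.4 ≈ 0.023153
  B: 103/255 ≈ 0.403922 > 0.04045 → ((0.403922+0.055)/1.055)^2.4 ≈ 0.135633
R_lin = 0.391572, G_lin = 0.023153, B_lin = 0.135633
L = 0.2126×R + 0.7152×G + 0.0722×B
L = 0.2126×0.391572 + 0.7152×0.023153 + 0.0722×0.135633
L ≈ 0.109600


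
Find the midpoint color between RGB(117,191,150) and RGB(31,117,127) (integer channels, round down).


Midpoint: each channel = ⌊(C₁+C₂)/2⌋
R: ⌊(117+31)/2⌋ = 74
G: ⌊(191+117)/2⌋ = 154
B: ⌊(150+127)/2⌋ = 138
= RGB(74, 154, 138)


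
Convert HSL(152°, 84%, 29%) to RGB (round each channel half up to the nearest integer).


H=152°, S=0.84, L=0.29
C = (1-|2L-1|)×S = (1-|-0.42|)×0.84 = 0.4872
H' = H/60 = 152/60 ≈ 2.5333; X = C×(1-|H' mod 2 - 1|) = 0.25984
m = L - C/2 = 0.29 - 0.2436 = 0.0464
Sector ⌊H'⌋ = 2 → (R',G',B') = (0.0, 0.4872, 0.25984)
RGB = ((R'+m)×255, (G'+m)×255, (B'+m)×255) = (11.832, 136.068, 78.0912)
Round half up → RGB(12, 136, 78)


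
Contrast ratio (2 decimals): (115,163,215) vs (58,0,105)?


Linearize each sRGB channel c=v/255: c/12.92 if c ≤ 0.04045 else ((c+0.055)/1.055)^2.4
L = 0.2126×R_lin + 0.7152×G_lin + 0.0722×B_lin
Color 1 (115,163,215):
  R=115: 115/255≈0.4510 > 0.04045 → ((0.4510+0.055)/1.055)^2.4 ≈ 0.17144
  G=163: 163/255≈0.6392 > 0.04045 → ((0.6392+0.055)/1.055)^2.4 ≈ 0.36625
  B=215: 215/255≈0.8431 > 0.04045 → ((0.8431+0.055)/1.055)^2.4 ≈ 0.67954
  L1 = 0.2126×0.17144 + 0.7152×0.36625 + 0.0722×0.67954 ≈ 0.34746
Color 2 (58,0,105):
  R=58: 58/255≈0.2275 > 0.04045 → ((0.2275+0.055)/1.055)^2.4 ≈ 0.04231
  G=0: 0/255≈0.0000 ≤ 0.04045 → 0.0000/12.92 ≈ 0.00000
  B=105: 105/255≈0.4118 > 0.04045 → ((0.4118+0.055)/1.055)^2.4 ≈ 0.14126
  L2 = 0.2126×0.04231 + 0.7152×0.00000 + 0.0722×0.14126 ≈ 0.01919
Lighter = 0.34746, Darker = 0.01919
Ratio = (L_lighter + 0.05) / (L_darker + 0.05)
Ratio = (0.34746 + 0.05) / (0.01919 + 0.05) = 0.39746 / 0.06919 ≈ 5.7440
Ratio ≈ 5.74:1


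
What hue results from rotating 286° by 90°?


New hue = (H + rotation) mod 360
New hue = (286 + 90) mod 360
= 376 mod 360
= 16°


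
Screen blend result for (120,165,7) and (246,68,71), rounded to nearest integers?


Screen: C = 255 - (255-A)×(255-B)/255, rounded to nearest integer
R: 255 - (255-120)×(255-246)/255 = 255 - 1215/255 ≈ 255 - 4.765 = 250.235 → 250
G: 255 - (255-165)×(255-68)/255 = 255 - 16830/255 ≈ 255 - 66.000 = 189.000 → 189
B: 255 - (255-7)×(255-71)/255 = 255 - 45632/255 ≈ 255 - 178.949 = 76.051 → 76
= RGB(250, 189, 76)


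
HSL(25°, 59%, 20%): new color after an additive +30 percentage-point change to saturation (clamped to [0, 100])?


Original S = 59%
Adjustment = +30 percentage points
New S = 59 + (30) = 89
Clamp to [0, 100] → 89
= HSL(25°, 89%, 20%)


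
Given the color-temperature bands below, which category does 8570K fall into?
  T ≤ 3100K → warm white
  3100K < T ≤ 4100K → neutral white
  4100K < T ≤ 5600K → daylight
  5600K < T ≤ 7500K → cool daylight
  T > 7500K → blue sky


Temperature: 8570K
8570K > 7500K → blue sky
Classification: blue sky


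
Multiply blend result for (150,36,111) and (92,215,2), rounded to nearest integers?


Multiply: C = A×B/255, rounded to nearest integer
R: 150×92/255 = 13800/255 ≈ 54.118 → 54
G: 36×215/255 = 7740/255 ≈ 30.353 → 30
B: 111×2/255 = 222/255 ≈ 0.871 → 1
= RGB(54, 30, 1)


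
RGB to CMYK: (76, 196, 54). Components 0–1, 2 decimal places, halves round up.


R'=76/255≈0.2980, G'=196/255≈0.7686, B'=54/255≈0.2118
K = 1 - max(R',G',B') = 1 - 196/255 = 59/255 = 0.23137… → 0.23
(1-R'-K)/(1-K) simplifies to (max-R)/max with max = 196:
C = (196-76)/196 = 120/196 = 0.61224… → 0.61
M = (196-196)/196 = 0/196 = 0 → 0.00
Y = (196-54)/196 = 142/196 = 0.72448… → 0.72
= CMYK(0.61, 0.00, 0.72, 0.23)


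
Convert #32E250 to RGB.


32 → 50 (R)
E2 → 226 (G)
50 → 80 (B)
= RGB(50, 226, 80)


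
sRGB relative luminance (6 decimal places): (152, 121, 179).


Linearize each channel (sRGB transfer function): c = v/255; c_lin = c/12.92 if c ≤ 0.04045, else ((c+0.055)/1.055)^2.4
  R: 152/255 ≈ 0.596078 > 0.04045 → ((0.596078+0.055)/1.055)^2.4 ≈ 0.313989
  G: 121/255 ≈ 0.474510 > 0.04045 → ((0.474510+0.055)/1.055)^2.4 ≈ 0.191202
  B: 179/255 ≈ 0.701961 > 0.04045 → ((0.701961+0.055)/1.055)^2.4 ≈ 0.450786
R_lin = 0.313989, G_lin = 0.191202, B_lin = 0.450786
L = 0.2126×R + 0.7152×G + 0.0722×B
L = 0.2126×0.313989 + 0.7152×0.191202 + 0.0722×0.450786
L ≈ 0.236048


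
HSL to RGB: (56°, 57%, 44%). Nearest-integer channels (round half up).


H=56°, S=0.57, L=0.44
C = (1-|2L-1|)×S = (1-|-0.12|)×0.57 = 0.5016
H' = H/60 = 56/60 ≈ 0.9333; X = C×(1-|H' mod 2 - 1|) = 0.46816
m = L - C/2 = 0.44 - 0.2508 = 0.1892
Sector ⌊H'⌋ = 0 → (R',G',B') = (0.5016, 0.46816, 0.0)
RGB = ((R'+m)×255, (G'+m)×255, (B'+m)×255) = (176.154, 167.6268, 48.246)
Round half up → RGB(176, 168, 48)


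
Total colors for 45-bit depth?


Colors = 2^bits = 2^45
= 35,184,372,088,832 colors


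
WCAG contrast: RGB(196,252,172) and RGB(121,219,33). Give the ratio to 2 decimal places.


Linearize each sRGB channel c=v/255: c/12.92 if c ≤ 0.04045 else ((c+0.055)/1.055)^2.4
L = 0.2126×R_lin + 0.7152×G_lin + 0.0722×B_lin
Color 1 (196,252,172):
  R=196: 196/255≈0.7686 > 0.04045 → ((0.7686+0.055)/1.055)^2.4 ≈ 0.55201
  G=252: 252/255≈0.9882 > 0.04045 → ((0.9882+0.055)/1.055)^2.4 ≈ 0.97345
  B=172: 172/255≈0.6745 > 0.04045 → ((0.6745+0.055)/1.055)^2.4 ≈ 0.41254
  L1 = 0.2126×0.55201 + 0.7152×0.97345 + 0.0722×0.41254 ≈ 0.84335
Color 2 (121,219,33):
  R=121: 121/255≈0.4745 > 0.04045 → ((0.4745+0.055)/1.055)^2.4 ≈ 0.19120
  G=219: 219/255≈0.8588 > 0.04045 → ((0.8588+0.055)/1.055)^2.4 ≈ 0.70838
  B=33: 33/255≈0.1294 > 0.04045 → ((0.1294+0.055)/1.055)^2.4 ≈ 0.01521
  L2 = 0.2126×0.19120 + 0.7152×0.70838 + 0.0722×0.01521 ≈ 0.54838
Lighter = 0.84335, Darker = 0.54838
Ratio = (L_lighter + 0.05) / (L_darker + 0.05)
Ratio = (0.84335 + 0.05) / (0.54838 + 0.05) = 0.89335 / 0.59838 ≈ 1.4930
Ratio ≈ 1.49:1


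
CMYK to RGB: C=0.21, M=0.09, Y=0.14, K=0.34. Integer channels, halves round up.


R = 255 × (1-C) × (1-K) = 255 × 0.79 × 0.66 = 132.957 → 133
G = 255 × (1-M) × (1-K) = 255 × 0.91 × 0.66 = 153.153 → 153
B = 255 × (1-Y) × (1-K) = 255 × 0.86 × 0.66 = 144.738 → 145
= RGB(133, 153, 145)


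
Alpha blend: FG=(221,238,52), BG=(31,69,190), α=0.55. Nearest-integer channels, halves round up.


C = α×F + (1-α)×B, with 1-α = 0.45
R: 0.55×221 + 0.45×31 = 121.55 + 13.95 = 135.50 → 136
G: 0.55×238 + 0.45×69 = 130.90 + 31.05 = 161.95 → 162
B: 0.55×52 + 0.45×190 = 28.60 + 85.50 = 114.10 → 114
= RGB(136, 162, 114)


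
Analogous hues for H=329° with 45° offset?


Base hue: 329°
Left analog: (329 - 45) mod 360 = 284°
Right analog: (329 + 45) mod 360 = 14°
Analogous hues = 284° and 14°


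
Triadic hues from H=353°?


Triadic: equally spaced at 120° intervals
H1 = 353°
H2 = (353 + 120) mod 360 = 113°
H3 = (353 + 240) mod 360 = 233°
Triadic = 353°, 113°, 233°


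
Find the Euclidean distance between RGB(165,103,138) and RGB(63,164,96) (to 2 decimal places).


d = √[(R₁-R₂)² + (G₁-G₂)² + (B₁-B₂)²]
d = √[(165-63)² + (103-164)² + (138-96)²]
d = √[10404 + 3721 + 1764]
d = √15889
d ≈ 126.05


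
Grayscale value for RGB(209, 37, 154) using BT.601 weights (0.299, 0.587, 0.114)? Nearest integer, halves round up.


Gray = 0.299×R + 0.587×G + 0.114×B
Gray = 0.299×209 + 0.587×37 + 0.114×154
Gray = 62.491 + 21.719 + 17.556
Gray = 101.766 → round half up → 102
Gray = 102


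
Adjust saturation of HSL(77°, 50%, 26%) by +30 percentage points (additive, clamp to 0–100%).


Original S = 50%
Adjustment = +30 percentage points
New S = 50 + (30) = 80
Clamp to [0, 100] → 80
= HSL(77°, 80%, 26%)


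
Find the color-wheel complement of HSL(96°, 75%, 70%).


Complement = opposite side of color wheel = hue + 180°
H' = (96 + 180) mod 360 = 276°
S and L unchanged.
= HSL(276°, 75%, 70%)


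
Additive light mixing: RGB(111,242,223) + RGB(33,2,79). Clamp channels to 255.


Additive: each channel = min(255, C₁+C₂)
R: 111+33 = 144 → 144
G: 242+2 = 244 → 244
B: 223+79 = 302 → 255
= RGB(144, 244, 255)


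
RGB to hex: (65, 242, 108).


R = 65 → 41 (hex)
G = 242 → F2 (hex)
B = 108 → 6C (hex)
Hex = #41F26C


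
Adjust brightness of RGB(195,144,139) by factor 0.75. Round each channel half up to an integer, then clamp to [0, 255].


Multiply each channel by 0.75, round half up, clamp to [0, 255]
R: 195×0.75 = 146.25 → round → 146
G: 144×0.75 = 108
B: 139×0.75 = 104.25 → round → 104
= RGB(146, 108, 104)


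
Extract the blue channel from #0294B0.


Color: #0294B0
R = 02 = 2
G = 94 = 148
B = B0 = 176
Blue = 176


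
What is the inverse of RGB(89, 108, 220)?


Invert: (255-R, 255-G, 255-B)
R: 255-89 = 166
G: 255-108 = 147
B: 255-220 = 35
= RGB(166, 147, 35)


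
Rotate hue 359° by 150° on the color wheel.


New hue = (H + rotation) mod 360
New hue = (359 + 150) mod 360
= 509 mod 360
= 149°
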